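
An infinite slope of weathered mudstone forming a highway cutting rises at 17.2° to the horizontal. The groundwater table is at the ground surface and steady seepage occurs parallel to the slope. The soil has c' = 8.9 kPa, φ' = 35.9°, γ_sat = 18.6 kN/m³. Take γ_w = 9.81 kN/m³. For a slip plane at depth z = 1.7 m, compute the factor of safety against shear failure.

With seepage parallel to the slope and the water table at the surface, the effective normal stress on the slip plane uses the buoyant unit weight γ' = γ_sat − γ_w while the driving shear stress uses γ_sat:
FS = [c' + γ' z cos²β tanφ'] / [γ_sat z sinβ cosβ]
γ' = 18.6 − 9.81 = 8.79 kN/m³
Numerator = 8.9 + 8.79·1.7·cos²17.2°·tan35.9° = 8.9 + 8.79·1.7·0.9126·0.7239 = 18.771 kPa
Denominator = 18.6·1.7·sin17.2°·cos17.2° = 18.6·1.7·0.2957·0.9553 = 8.932 kPa
FS = 18.771 / 8.932 = 2.102

FS = 2.10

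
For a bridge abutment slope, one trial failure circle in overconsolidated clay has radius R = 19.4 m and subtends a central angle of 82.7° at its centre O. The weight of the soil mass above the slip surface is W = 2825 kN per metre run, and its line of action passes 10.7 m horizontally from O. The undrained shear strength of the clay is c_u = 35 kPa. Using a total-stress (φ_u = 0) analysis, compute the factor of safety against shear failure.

Taking moments about the centre O, the resisting moment is provided by the undrained shear strength acting along the arc:
Arc length L_a = R·θ = 19.4·(82.7°·π/180) = 19.4·1.4434 = 28.00 m
M_R = c_u·L_a·R = 35·28.00·19.4 = 19013.2 kN·m/m
M_D = W·d = 2825·10.7 = 30227.5 kN·m/m
FS = M_R / M_D = 19013.2 / 30227.5 = 0.629

FS = 0.63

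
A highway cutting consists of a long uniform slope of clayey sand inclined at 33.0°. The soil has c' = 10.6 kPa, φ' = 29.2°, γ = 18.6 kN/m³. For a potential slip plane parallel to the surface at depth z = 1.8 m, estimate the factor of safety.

For an infinite slope with a slip plane parallel to the surface (no pore pressure): FS = [c' + γz cos²β tanφ'] / [γz sinβ cosβ].
γz = 18.6·1.8 = 33.48 kN/m²
Numerator = 10.6 + 33.48·cos²33.0°·tan29.2° = 10.6 + 33.48·0.7034·0.5589 = 23.761 kPa
Denominator = 33.48·sin33.0°·cos33.0° = 33.48·0.5446·0.8387 = 15.293 kPa
FS = 23.761 / 15.293 = 1.554

FS = 1.55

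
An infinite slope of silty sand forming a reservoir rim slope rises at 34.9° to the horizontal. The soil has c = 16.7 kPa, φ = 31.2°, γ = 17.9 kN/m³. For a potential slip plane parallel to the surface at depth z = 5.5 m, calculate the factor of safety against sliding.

For an infinite slope with a slip plane parallel to the surface (no pore pressure): FS = [c + γz cos²β tanφ] / [γz sinβ cosβ].
γz = 17.9·5.5 = 98.45 kN/m²
Numerator = 16.7 + 98.45·cos²34.9°·tan31.2° = 16.7 + 98.45·0.6726·0.6056 = 56.806 kPa
Denominator = 98.45·sin34.9°·cos34.9° = 98.45·0.5721·0.8202 = 46.197 kPa
FS = 56.806 / 46.197 = 1.230

FS = 1.23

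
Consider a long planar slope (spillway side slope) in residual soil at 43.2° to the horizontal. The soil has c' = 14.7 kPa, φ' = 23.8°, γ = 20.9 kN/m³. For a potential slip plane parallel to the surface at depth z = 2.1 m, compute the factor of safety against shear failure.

For an infinite slope with a slip plane parallel to the surface (no pore pressure): FS = [c' + γz cos²β tanφ'] / [γz sinβ cosβ].
γz = 20.9·2.1 = 43.89 kN/m²
Numerator = 14.7 + 43.89·cos²43.2°·tan23.8° = 14.7 + 43.89·0.5314·0.4411 = 24.987 kPa
Denominator = 43.89·sin43.2°·cos43.2° = 43.89·0.6845·0.7290 = 21.902 kPa
FS = 24.987 / 21.902 = 1.141

FS = 1.14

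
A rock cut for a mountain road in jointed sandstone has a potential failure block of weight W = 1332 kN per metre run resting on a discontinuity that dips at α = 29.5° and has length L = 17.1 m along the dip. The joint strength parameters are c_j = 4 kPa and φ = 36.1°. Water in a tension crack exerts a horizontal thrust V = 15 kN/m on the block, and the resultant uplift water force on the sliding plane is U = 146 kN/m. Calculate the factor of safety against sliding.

Resolving the block weight along and normal to the plane and applying the Mohr–Coulomb strength on the joint:
N' = W cosα − U − V sinα = 1332·cos29.5° − 146 − 15·sin29.5° = 1005.9 kN/m
Driving force T = W sinα + V cosα = 1332·sin29.5° + 15·cos29.5° = 669.0 kN/m
Resisting force R = c_j·L + N'·tanφ = 4·17.1 + 1005.9·tan36.1° = 68.4 + 733.5 = 801.9 kN/m
FS = R / T = 801.9 / 669.0 = 1.199

FS = 1.20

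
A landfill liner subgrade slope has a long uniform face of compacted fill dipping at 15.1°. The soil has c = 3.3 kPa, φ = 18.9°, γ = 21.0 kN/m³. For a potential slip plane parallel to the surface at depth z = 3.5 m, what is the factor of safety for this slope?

FS = 1.45

For an infinite slope with a slip plane parallel to the surface (no pore pressure): FS = [c + γz cos²β tanφ] / [γz sinβ cosβ].
γz = 21.0·3.5 = 73.50 kN/m²
Numerator = 3.3 + 73.50·cos²15.1°·tan18.9° = 3.3 + 73.50·0.9321·0.3424 = 26.757 kPa
Denominator = 73.50·sin15.1°·cos15.1° = 73.50·0.2605·0.9655 = 18.486 kPa
FS = 26.757 / 18.486 = 1.447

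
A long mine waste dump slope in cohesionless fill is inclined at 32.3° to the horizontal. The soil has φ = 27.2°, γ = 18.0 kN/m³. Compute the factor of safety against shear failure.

For a dry cohesionless infinite slope the factor of safety is FS = tanφ / tanβ.
FS = tan27.2° / tan32.3° = 0.5139 / 0.6322 = 0.813

FS = 0.81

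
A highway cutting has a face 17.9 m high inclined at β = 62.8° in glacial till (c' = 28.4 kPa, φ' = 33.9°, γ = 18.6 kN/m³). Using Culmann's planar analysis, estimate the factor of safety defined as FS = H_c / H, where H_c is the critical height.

H_c = (4c'/γ) · sinβ cosφ' / [1 − cos(β − φ')]
    = (4·28.4/18.6) · sin62.8°·cos33.9° / [1 − cos28.9°]
    = 6.108 · 0.7382 / 0.1245 = 36.20 m
FS = H_c / H = 36.20 / 17.9 = 2.023

FS = 2.02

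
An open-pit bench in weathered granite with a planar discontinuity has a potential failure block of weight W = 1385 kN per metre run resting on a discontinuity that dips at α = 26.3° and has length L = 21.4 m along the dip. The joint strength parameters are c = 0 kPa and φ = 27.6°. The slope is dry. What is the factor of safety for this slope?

Resolving the block weight along and normal to the plane and applying the Mohr–Coulomb strength on the joint:
N' = W cosα = 1385·cos26.3° = 1241.6 kN/m
Driving force T = W sinα = 1385·sin26.3° = 613.7 kN/m
Resisting force R = c·L + N'·tanφ = 0·21.4 + 1241.6·tan27.6° = 0.0 + 649.1 = 649.1 kN/m
FS = R / T = 649.1 / 613.7 = 1.058

FS = 1.06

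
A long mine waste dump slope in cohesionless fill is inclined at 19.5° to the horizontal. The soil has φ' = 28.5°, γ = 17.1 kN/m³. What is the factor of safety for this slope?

FS = 1.53

For a dry cohesionless infinite slope the factor of safety is FS = tanφ' / tanβ.
FS = tan28.5° / tan19.5° = 0.5430 / 0.3541 = 1.533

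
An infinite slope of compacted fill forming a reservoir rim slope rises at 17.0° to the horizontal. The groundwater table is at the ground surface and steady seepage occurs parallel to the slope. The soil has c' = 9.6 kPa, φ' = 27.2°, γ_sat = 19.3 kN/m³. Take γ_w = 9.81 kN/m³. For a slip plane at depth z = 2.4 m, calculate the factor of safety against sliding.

FS = 1.57

With seepage parallel to the slope and the water table at the surface, the effective normal stress on the slip plane uses the buoyant unit weight γ' = γ_sat − γ_w while the driving shear stress uses γ_sat:
FS = [c' + γ' z cos²β tanφ'] / [γ_sat z sinβ cosβ]
γ' = 19.3 − 9.81 = 9.49 kN/m³
Numerator = 9.6 + 9.49·2.4·cos²17.0°·tan27.2° = 9.6 + 9.49·2.4·0.9145·0.5139 = 20.305 kPa
Denominator = 19.3·2.4·sin17.0°·cos17.0° = 19.3·2.4·0.2924·0.9563 = 12.951 kPa
FS = 20.305 / 12.951 = 1.568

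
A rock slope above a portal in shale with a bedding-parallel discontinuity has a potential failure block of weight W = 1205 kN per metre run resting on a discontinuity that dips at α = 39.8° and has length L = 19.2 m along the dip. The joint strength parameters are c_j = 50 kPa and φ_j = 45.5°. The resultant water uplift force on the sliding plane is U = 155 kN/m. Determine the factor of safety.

Resolving the block weight along and normal to the plane and applying the Mohr–Coulomb strength on the joint:
N' = W cosα − U = 1205·cos39.8° − 155 = 770.8 kN/m
Driving force T = W sinα = 1205·sin39.8° = 771.3 kN/m
Resisting force R = c_j·L + N'·tanφ_j = 50·19.2 + 770.8·tan45.5° = 960.0 + 784.4 = 1744.4 kN/m
FS = R / T = 1744.4 / 771.3 = 2.261

FS = 2.26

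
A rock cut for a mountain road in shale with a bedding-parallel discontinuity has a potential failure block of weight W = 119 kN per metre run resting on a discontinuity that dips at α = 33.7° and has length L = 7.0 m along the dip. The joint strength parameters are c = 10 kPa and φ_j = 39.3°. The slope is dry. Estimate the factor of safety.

Resolving the block weight along and normal to the plane and applying the Mohr–Coulomb strength on the joint:
N' = W cosα = 119·cos33.7° = 99.0 kN/m
Driving force T = W sinα = 119·sin33.7° = 66.0 kN/m
Resisting force R = c·L + N'·tanφ_j = 10·7.0 + 99.0·tan39.3° = 70.0 + 81.0 = 151.0 kN/m
FS = R / T = 151.0 / 66.0 = 2.287

FS = 2.29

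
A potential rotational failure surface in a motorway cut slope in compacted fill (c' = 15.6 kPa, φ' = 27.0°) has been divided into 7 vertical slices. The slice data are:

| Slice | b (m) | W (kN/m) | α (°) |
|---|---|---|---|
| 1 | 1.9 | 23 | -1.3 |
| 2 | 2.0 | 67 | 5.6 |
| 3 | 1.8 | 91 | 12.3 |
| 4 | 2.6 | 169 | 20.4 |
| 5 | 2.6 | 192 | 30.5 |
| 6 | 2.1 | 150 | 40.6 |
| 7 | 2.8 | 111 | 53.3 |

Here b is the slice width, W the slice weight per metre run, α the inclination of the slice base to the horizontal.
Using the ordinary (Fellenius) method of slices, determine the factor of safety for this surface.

FS = 1.75

Ordinary method of slices: FS = Σ[c'·Δl_i + (W_i cosα_i)·tanφ'] / Σ W_i sinα_i, with Δl_i = b_i / cosα_i.
Slice 1: Δl = 1.9/cos(-1.3°) = 1.900 m; N'_1 = 23·cos(-1.3°) = 23.0; c'Δl = 29.65; W sinα = -0.5
Slice 2: Δl = 2.0/cos5.6° = 2.010 m; N'_2 = 67·cos5.6° = 66.7; c'Δl = 31.35; W sinα = 6.5
Slice 3: Δl = 1.8/cos12.3° = 1.842 m; N'_3 = 91·cos12.3° = 88.9; c'Δl = 28.74; W sinα = 19.4
Slice 4: Δl = 2.6/cos20.4° = 2.774 m; N'_4 = 169·cos20.4° = 158.4; c'Δl = 43.27; W sinα = 58.9
Slice 5: Δl = 2.6/cos30.5° = 3.018 m; N'_5 = 192·cos30.5° = 165.4; c'Δl = 47.07; W sinα = 97.4
Slice 6: Δl = 2.1/cos40.6° = 2.766 m; N'_6 = 150·cos40.6° = 113.9; c'Δl = 43.15; W sinα = 97.6
Slice 7: Δl = 2.8/cos53.3° = 4.685 m; N'_7 = 111·cos53.3° = 66.3; c'Δl = 73.09; W sinα = 89.0
Σc'Δl = 296.3 kN/m; ΣN' = 682.6 kN/m; ΣW sinα = 368.4 kN/m
Resisting = 296.3 + 682.6·tan27.0° = 296.3 + 347.8 = 644.1 kN/m
FS = 644.1 / 368.4 = 1.749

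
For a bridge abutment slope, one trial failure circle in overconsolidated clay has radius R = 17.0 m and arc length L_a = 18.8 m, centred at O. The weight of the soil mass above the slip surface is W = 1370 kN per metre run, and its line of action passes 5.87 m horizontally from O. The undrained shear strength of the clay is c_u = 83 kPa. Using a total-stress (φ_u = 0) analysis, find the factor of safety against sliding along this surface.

Taking moments about the centre O, the resisting moment is provided by the undrained shear strength acting along the arc:
M_R = c_u·L_a·R = 83·18.80·17.0 = 26526.8 kN·m/m
M_D = W·d = 1370·5.87 = 8041.9 kN·m/m
FS = M_R / M_D = 26526.8 / 8041.9 = 3.299

FS = 3.30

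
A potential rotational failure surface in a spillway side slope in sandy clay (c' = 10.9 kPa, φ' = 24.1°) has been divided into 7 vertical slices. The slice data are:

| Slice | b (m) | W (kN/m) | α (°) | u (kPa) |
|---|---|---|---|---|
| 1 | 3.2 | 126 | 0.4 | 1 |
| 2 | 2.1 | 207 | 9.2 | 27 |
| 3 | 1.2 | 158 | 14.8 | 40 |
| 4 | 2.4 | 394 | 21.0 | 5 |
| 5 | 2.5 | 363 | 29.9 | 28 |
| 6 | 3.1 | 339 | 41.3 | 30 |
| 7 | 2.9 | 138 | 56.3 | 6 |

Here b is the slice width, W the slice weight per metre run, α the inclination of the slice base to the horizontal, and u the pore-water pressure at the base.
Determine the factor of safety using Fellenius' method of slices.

FS = 1.01

Ordinary method of slices: FS = Σ[c'·Δl_i + (W_i cosα_i − u_i·Δl_i)·tanφ'] / Σ W_i sinα_i, with Δl_i = b_i / cosα_i.
Slice 1: Δl = 3.2/cos0.4° = 3.200 m; N'_1 = 126·cos0.4° − 1·3.200 = 122.8; c'Δl = 34.88; W sinα = 0.9
Slice 2: Δl = 2.1/cos9.2° = 2.127 m; N'_2 = 207·cos9.2° − 27·2.127 = 146.9; c'Δl = 23.19; W sinα = 33.1
Slice 3: Δl = 1.2/cos14.8° = 1.241 m; N'_3 = 158·cos14.8° − 40·1.241 = 103.1; c'Δl = 13.53; W sinα = 40.4
Slice 4: Δl = 2.4/cos21.0° = 2.571 m; N'_4 = 394·cos21.0° − 5·2.571 = 355.0; c'Δl = 28.02; W sinα = 141.2
Slice 5: Δl = 2.5/cos29.9° = 2.884 m; N'_5 = 363·cos29.9° − 28·2.884 = 233.9; c'Δl = 31.43; W sinα = 181.0
Slice 6: Δl = 3.1/cos41.3° = 4.126 m; N'_6 = 339·cos41.3° − 30·4.126 = 130.9; c'Δl = 44.98; W sinα = 223.7
Slice 7: Δl = 2.9/cos56.3° = 5.227 m; N'_7 = 138·cos56.3° − 6·5.227 = 45.2; c'Δl = 56.97; W sinα = 114.8
Σc'Δl = 233.0 kN/m; ΣN' = 1137.8 kN/m; ΣW sinα = 735.0 kN/m
Resisting = 233.0 + 1137.8·tan24.1° = 233.0 + 509.0 = 742.0 kN/m
FS = 742.0 / 735.0 = 1.009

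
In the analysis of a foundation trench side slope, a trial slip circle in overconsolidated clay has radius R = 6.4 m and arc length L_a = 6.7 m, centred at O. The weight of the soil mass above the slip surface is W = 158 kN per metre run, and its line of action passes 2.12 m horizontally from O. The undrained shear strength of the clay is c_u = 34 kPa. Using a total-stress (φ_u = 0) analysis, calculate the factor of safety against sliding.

Taking moments about the centre O, the resisting moment is provided by the undrained shear strength acting along the arc:
M_R = c_u·L_a·R = 34·6.70·6.4 = 1457.9 kN·m/m
M_D = W·d = 158·2.12 = 335.0 kN·m/m
FS = M_R / M_D = 1457.9 / 335.0 = 4.353

FS = 4.35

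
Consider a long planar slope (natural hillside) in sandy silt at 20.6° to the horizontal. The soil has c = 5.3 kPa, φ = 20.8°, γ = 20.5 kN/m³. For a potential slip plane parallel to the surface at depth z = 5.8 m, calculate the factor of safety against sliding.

FS = 1.15

For an infinite slope with a slip plane parallel to the surface (no pore pressure): FS = [c + γz cos²β tanφ] / [γz sinβ cosβ].
γz = 20.5·5.8 = 118.90 kN/m²
Numerator = 5.3 + 118.90·cos²20.6°·tan20.8° = 5.3 + 118.90·0.8762·0.3799 = 44.875 kPa
Denominator = 118.90·sin20.6°·cos20.6° = 118.90·0.3518·0.9361 = 39.159 kPa
FS = 44.875 / 39.159 = 1.146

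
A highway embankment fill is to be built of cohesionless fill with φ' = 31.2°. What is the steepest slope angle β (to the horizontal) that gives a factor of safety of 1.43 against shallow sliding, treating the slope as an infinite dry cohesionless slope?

For an infinite dry cohesionless slope FS = tanφ'/tanβ, so tanβ = tanφ' / FS.
tanβ = tan31.2° / 1.43 = 0.6056 / 1.43 = 0.4235
β = arctan(0.4235) = 22.95°

β = 23.0°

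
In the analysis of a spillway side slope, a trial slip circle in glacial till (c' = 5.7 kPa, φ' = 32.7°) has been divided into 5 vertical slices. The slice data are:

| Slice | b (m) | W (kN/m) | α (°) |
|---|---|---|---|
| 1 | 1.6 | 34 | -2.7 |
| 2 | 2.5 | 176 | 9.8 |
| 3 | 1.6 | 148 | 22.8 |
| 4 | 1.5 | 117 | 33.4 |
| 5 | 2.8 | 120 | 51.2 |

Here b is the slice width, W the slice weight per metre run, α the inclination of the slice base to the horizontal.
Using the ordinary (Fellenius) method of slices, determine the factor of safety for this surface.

Ordinary method of slices: FS = Σ[c'·Δl_i + (W_i cosα_i)·tanφ'] / Σ W_i sinα_i, with Δl_i = b_i / cosα_i.
Slice 1: Δl = 1.6/cos(-2.7°) = 1.602 m; N'_1 = 34·cos(-2.7°) = 34.0; c'Δl = 9.13; W sinα = -1.6
Slice 2: Δl = 2.5/cos9.8° = 2.537 m; N'_2 = 176·cos9.8° = 173.4; c'Δl = 14.46; W sinα = 30.0
Slice 3: Δl = 1.6/cos22.8° = 1.736 m; N'_3 = 148·cos22.8° = 136.4; c'Δl = 9.89; W sinα = 57.4
Slice 4: Δl = 1.5/cos33.4° = 1.797 m; N'_4 = 117·cos33.4° = 97.7; c'Δl = 10.24; W sinα = 64.4
Slice 5: Δl = 2.8/cos51.2° = 4.469 m; N'_5 = 120·cos51.2° = 75.2; c'Δl = 25.47; W sinα = 93.5
Σc'Δl = 69.2 kN/m; ΣN' = 516.7 kN/m; ΣW sinα = 243.6 kN/m
Resisting = 69.2 + 516.7·tan32.7° = 69.2 + 331.7 = 400.9 kN/m
FS = 400.9 / 243.6 = 1.646

FS = 1.65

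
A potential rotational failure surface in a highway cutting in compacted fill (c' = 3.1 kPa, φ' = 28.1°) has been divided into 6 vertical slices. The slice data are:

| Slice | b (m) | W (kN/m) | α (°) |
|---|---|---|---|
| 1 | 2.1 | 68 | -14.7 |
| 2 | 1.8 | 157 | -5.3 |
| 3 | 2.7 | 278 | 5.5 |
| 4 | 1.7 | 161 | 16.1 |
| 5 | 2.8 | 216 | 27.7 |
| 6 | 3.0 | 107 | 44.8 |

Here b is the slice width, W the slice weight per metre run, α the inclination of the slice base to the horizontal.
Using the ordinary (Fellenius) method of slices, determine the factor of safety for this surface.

Ordinary method of slices: FS = Σ[c'·Δl_i + (W_i cosα_i)·tanφ'] / Σ W_i sinα_i, with Δl_i = b_i / cosα_i.
Slice 1: Δl = 2.1/cos(-14.7°) = 2.171 m; N'_1 = 68·cos(-14.7°) = 65.8; c'Δl = 6.73; W sinα = -17.3
Slice 2: Δl = 1.8/cos(-5.3°) = 1.808 m; N'_2 = 157·cos(-5.3°) = 156.3; c'Δl = 5.60; W sinα = -14.5
Slice 3: Δl = 2.7/cos5.5° = 2.712 m; N'_3 = 278·cos5.5° = 276.7; c'Δl = 8.41; W sinα = 26.6
Slice 4: Δl = 1.7/cos16.1° = 1.769 m; N'_4 = 161·cos16.1° = 154.7; c'Δl = 5.49; W sinα = 44.6
Slice 5: Δl = 2.8/cos27.7° = 3.162 m; N'_5 = 216·cos27.7° = 191.2; c'Δl = 9.80; W sinα = 100.4
Slice 6: Δl = 3.0/cos44.8° = 4.228 m; N'_6 = 107·cos44.8° = 75.9; c'Δl = 13.11; W sinα = 75.4
Σc'Δl = 49.1 kN/m; ΣN' = 920.7 kN/m; ΣW sinα = 215.3 kN/m
Resisting = 49.1 + 920.7·tan28.1° = 49.1 + 491.6 = 540.7 kN/m
FS = 540.7 / 215.3 = 2.511

FS = 2.51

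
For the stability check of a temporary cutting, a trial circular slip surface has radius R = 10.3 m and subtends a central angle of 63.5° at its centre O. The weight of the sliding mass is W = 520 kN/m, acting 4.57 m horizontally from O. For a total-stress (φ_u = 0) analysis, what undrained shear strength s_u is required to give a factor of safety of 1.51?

s_u = 30.5 kPa

FS = s_u·L_a·R / (W·d), so s_u = FS·W·d / (L_a·R).
Arc length L_a = R·θ = 10.3·(63.5°·π/180) = 10.3·1.1083 = 11.42 m
s_u = 1.51·520·4.57 / (11.42·10.3) = 3588.4 / 117.58 = 30.52 kPa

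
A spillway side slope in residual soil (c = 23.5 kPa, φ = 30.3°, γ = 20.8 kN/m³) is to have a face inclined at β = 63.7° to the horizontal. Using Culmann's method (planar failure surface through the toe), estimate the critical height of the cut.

Culmann's analysis gives the critical failure plane at α_cr = (β + φ)/2 = (63.7 + 30.3)/2 = 47.0°, and the critical height
H_c = (4c/γ) · sinβ cosφ / [1 − cos(β − φ)]
    = (4·23.5/20.8) · sin63.7°·cos30.3° / [1 − cos(33.4°)]
    = 4.519 · 0.8965·0.8634 / [1 − 0.8348]
    = 4.519 · 0.7740 / 0.1652
    = 21.18 m

H_c = 21.18 m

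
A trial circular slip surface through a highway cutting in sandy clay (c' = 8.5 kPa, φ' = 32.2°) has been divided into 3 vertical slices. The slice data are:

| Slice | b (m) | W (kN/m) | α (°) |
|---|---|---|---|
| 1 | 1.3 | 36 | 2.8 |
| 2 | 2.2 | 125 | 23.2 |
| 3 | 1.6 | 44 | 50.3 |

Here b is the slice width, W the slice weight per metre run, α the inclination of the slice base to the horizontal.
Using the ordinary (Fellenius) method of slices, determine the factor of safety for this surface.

Ordinary method of slices: FS = Σ[c'·Δl_i + (W_i cosα_i)·tanφ'] / Σ W_i sinα_i, with Δl_i = b_i / cosα_i.
Slice 1: Δl = 1.3/cos2.8° = 1.302 m; N'_1 = 36·cos2.8° = 36.0; c'Δl = 11.06; W sinα = 1.8
Slice 2: Δl = 2.2/cos23.2° = 2.394 m; N'_2 = 125·cos23.2° = 114.9; c'Δl = 20.35; W sinα = 49.2
Slice 3: Δl = 1.6/cos50.3° = 2.505 m; N'_3 = 44·cos50.3° = 28.1; c'Δl = 21.29; W sinα = 33.9
Σc'Δl = 52.7 kN/m; ΣN' = 179.0 kN/m; ΣW sinα = 84.9 kN/m
Resisting = 52.7 + 179.0·tan32.2° = 52.7 + 112.7 = 165.4 kN/m
FS = 165.4 / 84.9 = 1.949

FS = 1.95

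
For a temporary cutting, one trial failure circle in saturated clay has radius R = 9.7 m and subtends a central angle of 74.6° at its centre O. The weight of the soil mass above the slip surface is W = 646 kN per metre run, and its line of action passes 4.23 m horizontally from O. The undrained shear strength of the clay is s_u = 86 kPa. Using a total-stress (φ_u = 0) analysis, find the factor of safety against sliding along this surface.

FS = 3.86

Taking moments about the centre O, the resisting moment is provided by the undrained shear strength acting along the arc:
Arc length L_a = R·θ = 9.7·(74.6°·π/180) = 9.7·1.3020 = 12.63 m
M_R = s_u·L_a·R = 86·12.63·9.7 = 10535.6 kN·m/m
M_D = W·d = 646·4.23 = 2732.6 kN·m/m
FS = M_R / M_D = 10535.6 / 2732.6 = 3.856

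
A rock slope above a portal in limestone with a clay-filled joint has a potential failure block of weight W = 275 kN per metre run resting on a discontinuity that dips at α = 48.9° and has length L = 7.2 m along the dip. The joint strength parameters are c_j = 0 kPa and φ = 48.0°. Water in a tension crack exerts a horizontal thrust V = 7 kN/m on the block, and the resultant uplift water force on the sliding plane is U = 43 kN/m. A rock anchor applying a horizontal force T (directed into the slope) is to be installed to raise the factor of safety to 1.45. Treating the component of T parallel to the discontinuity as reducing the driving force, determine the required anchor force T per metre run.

T = 89 kN/m

Resolving forces along and normal to the sliding plane, with the horizontal anchor force T adding T·sinα to the effective normal force and T·cosα acting up the plane against the driving force:
FS = [c_jL + (W cosα − U − V sinα + T sinα) tanφ] / [W sinα + V cosα − T cosα]
Without the anchor: N' = 132.5 kN/m, driving T_d = 211.8 kN/m, resisting R = 0·7.2 + 132.5·tan48.0° = 147.2 kN/m, FS = 0.69.
Setting FS = 1.45 and solving for T:
1.45·(211.8 − T cos48.9°) = 147.2 + T sin48.9°·tan48.0°
T·(sin48.9°·tan48.0° + 1.45·cos48.9°) = 1.45·211.8 − 147.2
T·(0.7536·1.1106 + 1.45·0.6574) = 307.2 − 147.2 = 160.0
T·1.7901 = 160.0
T = 89.4 kN/m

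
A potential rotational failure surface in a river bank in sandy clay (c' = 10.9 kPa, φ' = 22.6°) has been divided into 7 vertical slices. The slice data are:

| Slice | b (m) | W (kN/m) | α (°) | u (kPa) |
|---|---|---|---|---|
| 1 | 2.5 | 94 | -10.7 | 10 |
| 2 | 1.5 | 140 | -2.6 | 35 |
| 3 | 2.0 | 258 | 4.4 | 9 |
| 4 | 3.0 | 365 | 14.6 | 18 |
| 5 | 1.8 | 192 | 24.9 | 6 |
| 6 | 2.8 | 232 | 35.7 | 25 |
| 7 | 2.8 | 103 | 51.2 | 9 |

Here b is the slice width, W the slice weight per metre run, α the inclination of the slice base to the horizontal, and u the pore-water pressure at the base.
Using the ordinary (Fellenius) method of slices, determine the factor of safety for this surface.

Ordinary method of slices: FS = Σ[c'·Δl_i + (W_i cosα_i − u_i·Δl_i)·tanφ'] / Σ W_i sinα_i, with Δl_i = b_i / cosα_i.
Slice 1: Δl = 2.5/cos(-10.7°) = 2.544 m; N'_1 = 94·cos(-10.7°) − 10·2.544 = 66.9; c'Δl = 27.73; W sinα = -17.5
Slice 2: Δl = 1.5/cos(-2.6°) = 1.502 m; N'_2 = 140·cos(-2.6°) − 35·1.502 = 87.3; c'Δl = 16.37; W sinα = -6.4
Slice 3: Δl = 2.0/cos4.4° = 2.006 m; N'_3 = 258·cos4.4° − 9·2.006 = 239.2; c'Δl = 21.86; W sinα = 19.8
Slice 4: Δl = 3.0/cos14.6° = 3.100 m; N'_4 = 365·cos14.6° − 18·3.100 = 297.4; c'Δl = 33.79; W sinα = 92.0
Slice 5: Δl = 1.8/cos24.9° = 1.984 m; N'_5 = 192·cos24.9° − 6·1.984 = 162.2; c'Δl = 21.63; W sinα = 80.8
Slice 6: Δl = 2.8/cos35.7° = 3.448 m; N'_6 = 232·cos35.7° − 25·3.448 = 102.2; c'Δl = 37.58; W sinα = 135.4
Slice 7: Δl = 2.8/cos51.2° = 4.469 m; N'_7 = 103·cos51.2° − 9·4.469 = 24.3; c'Δl = 48.71; W sinα = 80.3
Σc'Δl = 207.7 kN/m; ΣN' = 979.6 kN/m; ΣW sinα = 384.5 kN/m
Resisting = 207.7 + 979.6·tan22.6° = 207.7 + 407.8 = 615.4 kN/m
FS = 615.4 / 384.5 = 1.601

FS = 1.60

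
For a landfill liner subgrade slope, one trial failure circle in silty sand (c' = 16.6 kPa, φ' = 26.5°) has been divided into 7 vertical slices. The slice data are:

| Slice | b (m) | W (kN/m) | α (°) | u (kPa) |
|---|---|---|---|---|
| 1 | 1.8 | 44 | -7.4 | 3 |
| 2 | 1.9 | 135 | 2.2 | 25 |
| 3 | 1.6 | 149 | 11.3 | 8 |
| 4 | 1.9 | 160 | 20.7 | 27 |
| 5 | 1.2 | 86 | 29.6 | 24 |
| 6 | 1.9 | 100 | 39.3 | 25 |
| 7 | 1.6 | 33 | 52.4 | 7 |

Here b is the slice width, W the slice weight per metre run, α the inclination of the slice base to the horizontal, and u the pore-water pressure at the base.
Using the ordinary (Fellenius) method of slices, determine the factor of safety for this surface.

Ordinary method of slices: FS = Σ[c'·Δl_i + (W_i cosα_i − u_i·Δl_i)·tanφ'] / Σ W_i sinα_i, with Δl_i = b_i / cosα_i.
Slice 1: Δl = 1.8/cos(-7.4°) = 1.815 m; N'_1 = 44·cos(-7.4°) − 3·1.815 = 38.2; c'Δl = 30.13; W sinα = -5.7
Slice 2: Δl = 1.9/cos2.2° = 1.901 m; N'_2 = 135·cos2.2° − 25·1.901 = 87.4; c'Δl = 31.56; W sinα = 5.2
Slice 3: Δl = 1.6/cos11.3° = 1.632 m; N'_3 = 149·cos11.3° − 8·1.632 = 133.1; c'Δl = 27.09; W sinα = 29.2
Slice 4: Δl = 1.9/cos20.7° = 2.031 m; N'_4 = 160·cos20.7° − 27·2.031 = 94.8; c'Δl = 33.72; W sinα = 56.6
Slice 5: Δl = 1.2/cos29.6° = 1.380 m; N'_5 = 86·cos29.6° − 24·1.380 = 41.7; c'Δl = 22.91; W sinα = 42.5
Slice 6: Δl = 1.9/cos39.3° = 2.455 m; N'_6 = 100·cos39.3° − 25·2.455 = 16.0; c'Δl = 40.76; W sinα = 63.3
Slice 7: Δl = 1.6/cos52.4° = 2.622 m; N'_7 = 33·cos52.4° − 7·2.622 = 1.8; c'Δl = 43.53; W sinα = 26.1
Σc'Δl = 229.7 kN/m; ΣN' = 412.9 kN/m; ΣW sinα = 217.2 kN/m
Resisting = 229.7 + 412.9·tan26.5° = 229.7 + 205.9 = 435.5 kN/m
FS = 435.5 / 217.2 = 2.005

FS = 2.01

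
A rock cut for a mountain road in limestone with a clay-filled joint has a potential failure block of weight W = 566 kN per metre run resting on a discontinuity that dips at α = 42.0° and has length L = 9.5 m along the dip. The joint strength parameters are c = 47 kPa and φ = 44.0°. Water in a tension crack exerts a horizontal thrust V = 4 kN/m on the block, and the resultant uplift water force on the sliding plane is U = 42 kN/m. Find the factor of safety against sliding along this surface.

Resolving the block weight along and normal to the plane and applying the Mohr–Coulomb strength on the joint:
N' = W cosα − U − V sinα = 566·cos42.0° − 42 − 4·sin42.0° = 375.9 kN/m
Driving force T = W sinα + V cosα = 566·sin42.0° + 4·cos42.0° = 381.7 kN/m
Resisting force R = c·L + N'·tanφ = 47·9.5 + 375.9·tan44.0° = 446.5 + 363.0 = 809.5 kN/m
FS = R / T = 809.5 / 381.7 = 2.121

FS = 2.12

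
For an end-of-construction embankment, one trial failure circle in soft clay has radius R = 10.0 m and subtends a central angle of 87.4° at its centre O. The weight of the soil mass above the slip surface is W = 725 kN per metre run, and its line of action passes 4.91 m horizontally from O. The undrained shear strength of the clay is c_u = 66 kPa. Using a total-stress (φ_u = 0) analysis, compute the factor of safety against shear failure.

FS = 2.83

Taking moments about the centre O, the resisting moment is provided by the undrained shear strength acting along the arc:
Arc length L_a = R·θ = 10.0·(87.4°·π/180) = 10.0·1.5254 = 15.25 m
M_R = c_u·L_a·R = 66·15.25·10.0 = 10067.8 kN·m/m
M_D = W·d = 725·4.91 = 3559.8 kN·m/m
FS = M_R / M_D = 10067.8 / 3559.8 = 2.828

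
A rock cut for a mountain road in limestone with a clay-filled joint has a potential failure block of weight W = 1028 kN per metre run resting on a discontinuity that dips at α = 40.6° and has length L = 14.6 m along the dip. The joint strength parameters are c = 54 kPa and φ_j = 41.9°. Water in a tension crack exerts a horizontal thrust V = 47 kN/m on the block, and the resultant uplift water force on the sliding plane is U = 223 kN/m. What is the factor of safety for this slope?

Resolving the block weight along and normal to the plane and applying the Mohr–Coulomb strength on the joint:
N' = W cosα − U − V sinα = 1028·cos40.6° − 223 − 47·sin40.6° = 526.9 kN/m
Driving force T = W sinα + V cosα = 1028·sin40.6° + 47·cos40.6° = 704.7 kN/m
Resisting force R = c·L + N'·tanφ_j = 54·14.6 + 526.9·tan41.9° = 788.4 + 472.8 = 1261.2 kN/m
FS = R / T = 1261.2 / 704.7 = 1.790

FS = 1.79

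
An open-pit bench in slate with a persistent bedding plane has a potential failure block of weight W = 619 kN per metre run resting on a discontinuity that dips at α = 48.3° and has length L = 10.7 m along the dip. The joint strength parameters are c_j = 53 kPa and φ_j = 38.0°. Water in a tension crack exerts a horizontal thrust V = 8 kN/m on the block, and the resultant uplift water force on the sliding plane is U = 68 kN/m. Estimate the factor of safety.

Resolving the block weight along and normal to the plane and applying the Mohr–Coulomb strength on the joint:
N' = W cosα − U − V sinα = 619·cos48.3° − 68 − 8·sin48.3° = 337.8 kN/m
Driving force T = W sinα + V cosα = 619·sin48.3° + 8·cos48.3° = 467.5 kN/m
Resisting force R = c_j·L + N'·tanφ_j = 53·10.7 + 337.8·tan38.0° = 567.1 + 263.9 = 831.0 kN/m
FS = R / T = 831.0 / 467.5 = 1.778

FS = 1.78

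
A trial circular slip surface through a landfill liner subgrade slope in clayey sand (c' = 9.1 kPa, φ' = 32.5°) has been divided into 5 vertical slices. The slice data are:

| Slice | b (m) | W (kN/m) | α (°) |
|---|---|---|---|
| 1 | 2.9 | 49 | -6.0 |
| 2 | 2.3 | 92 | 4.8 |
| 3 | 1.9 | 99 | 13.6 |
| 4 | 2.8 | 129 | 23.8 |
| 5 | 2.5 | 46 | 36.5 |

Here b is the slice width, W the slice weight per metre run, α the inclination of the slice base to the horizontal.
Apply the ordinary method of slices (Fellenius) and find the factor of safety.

Ordinary method of slices: FS = Σ[c'·Δl_i + (W_i cosα_i)·tanφ'] / Σ W_i sinα_i, with Δl_i = b_i / cosα_i.
Slice 1: Δl = 2.9/cos(-6.0°) = 2.916 m; N'_1 = 49·cos(-6.0°) = 48.7; c'Δl = 26.54; W sinα = -5.1
Slice 2: Δl = 2.3/cos4.8° = 2.308 m; N'_2 = 92·cos4.8° = 91.7; c'Δl = 21.00; W sinα = 7.7
Slice 3: Δl = 1.9/cos13.6° = 1.955 m; N'_3 = 99·cos13.6° = 96.2; c'Δl = 17.79; W sinα = 23.3
Slice 4: Δl = 2.8/cos23.8° = 3.060 m; N'_4 = 129·cos23.8° = 118.0; c'Δl = 27.85; W sinα = 52.1
Slice 5: Δl = 2.5/cos36.5° = 3.110 m; N'_5 = 46·cos36.5° = 37.0; c'Δl = 28.30; W sinα = 27.4
Σc'Δl = 121.5 kN/m; ΣN' = 391.6 kN/m; ΣW sinα = 105.3 kN/m
Resisting = 121.5 + 391.6·tan32.5° = 121.5 + 249.5 = 371.0 kN/m
FS = 371.0 / 105.3 = 3.524

FS = 3.52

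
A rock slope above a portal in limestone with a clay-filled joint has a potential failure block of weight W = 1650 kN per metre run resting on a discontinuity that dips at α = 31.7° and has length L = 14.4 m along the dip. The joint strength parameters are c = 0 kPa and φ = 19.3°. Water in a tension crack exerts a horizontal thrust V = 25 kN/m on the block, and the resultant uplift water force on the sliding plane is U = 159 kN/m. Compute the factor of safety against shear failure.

FS = 0.49

Resolving the block weight along and normal to the plane and applying the Mohr–Coulomb strength on the joint:
N' = W cosα − U − V sinα = 1650·cos31.7° − 159 − 25·sin31.7° = 1231.7 kN/m
Driving force T = W sinα + V cosα = 1650·sin31.7° + 25·cos31.7° = 888.3 kN/m
Resisting force R = c·L + N'·tanφ = 0·14.4 + 1231.7·tan19.3° = 0.0 + 431.3 = 431.3 kN/m
FS = R / T = 431.3 / 888.3 = 0.486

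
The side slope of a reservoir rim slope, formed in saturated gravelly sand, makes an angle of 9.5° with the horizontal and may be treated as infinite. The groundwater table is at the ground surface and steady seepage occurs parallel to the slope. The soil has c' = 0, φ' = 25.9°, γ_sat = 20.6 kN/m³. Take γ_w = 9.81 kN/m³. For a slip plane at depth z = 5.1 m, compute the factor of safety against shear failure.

With seepage parallel to the slope and the water table at the surface, the effective normal stress on the slip plane uses the buoyant unit weight γ' = γ_sat − γ_w while the driving shear stress uses γ_sat:
FS = [c' + γ' z cos²β tanφ'] / [γ_sat z sinβ cosβ]
(For c' = 0 this reduces to FS = (γ'/γ_sat)·tanφ'/tanβ.)
γ' = 20.6 − 9.81 = 10.79 kN/m³
Numerator = 0.0 + 10.79·5.1·cos²9.5°·tan25.9° = 0.0 + 10.79·5.1·0.9728·0.4856 = 25.993 kPa
Denominator = 20.6·5.1·sin9.5°·cos9.5° = 20.6·5.1·0.1650·0.9863 = 17.102 kPa
FS = 25.993 / 17.102 = 1.520

FS = 1.52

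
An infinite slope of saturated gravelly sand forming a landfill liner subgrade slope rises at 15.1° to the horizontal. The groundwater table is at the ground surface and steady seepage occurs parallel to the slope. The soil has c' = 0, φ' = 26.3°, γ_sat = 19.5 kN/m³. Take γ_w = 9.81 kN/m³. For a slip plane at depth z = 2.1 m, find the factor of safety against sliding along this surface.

FS = 0.91

With seepage parallel to the slope and the water table at the surface, the effective normal stress on the slip plane uses the buoyant unit weight γ' = γ_sat − γ_w while the driving shear stress uses γ_sat:
FS = [c' + γ' z cos²β tanφ'] / [γ_sat z sinβ cosβ]
(For c' = 0 this reduces to FS = (γ'/γ_sat)·tanφ'/tanβ.)
γ' = 19.5 − 9.81 = 9.69 kN/m³
Numerator = 0.0 + 9.69·2.1·cos²15.1°·tan26.3° = 0.0 + 9.69·2.1·0.9321·0.4942 = 9.375 kPa
Denominator = 19.5·2.1·sin15.1°·cos15.1° = 19.5·2.1·0.2605·0.9655 = 10.299 kPa
FS = 9.375 / 10.299 = 0.910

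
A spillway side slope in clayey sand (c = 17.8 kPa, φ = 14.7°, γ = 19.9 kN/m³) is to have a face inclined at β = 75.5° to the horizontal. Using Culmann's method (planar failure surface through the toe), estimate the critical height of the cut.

H_c = 6.54 m

Culmann's analysis gives the critical failure plane at α_cr = (β + φ)/2 = (75.5 + 14.7)/2 = 45.1°, and the critical height
H_c = (4c/γ) · sinβ cosφ / [1 − cos(β − φ)]
    = (4·17.8/19.9) · sin75.5°·cos14.7° / [1 − cos(60.8°)]
    = 3.578 · 0.9681·0.9673 / [1 − 0.4879]
    = 3.578 · 0.9365 / 0.5121
    = 6.54 m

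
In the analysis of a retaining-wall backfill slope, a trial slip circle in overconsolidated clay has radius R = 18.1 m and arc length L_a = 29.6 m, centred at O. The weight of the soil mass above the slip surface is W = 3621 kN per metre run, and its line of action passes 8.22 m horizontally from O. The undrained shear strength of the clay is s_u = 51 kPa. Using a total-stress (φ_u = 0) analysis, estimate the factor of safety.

FS = 0.92

Taking moments about the centre O, the resisting moment is provided by the undrained shear strength acting along the arc:
M_R = s_u·L_a·R = 51·29.60·18.1 = 27323.8 kN·m/m
M_D = W·d = 3621·8.22 = 29764.6 kN·m/m
FS = M_R / M_D = 27323.8 / 29764.6 = 0.918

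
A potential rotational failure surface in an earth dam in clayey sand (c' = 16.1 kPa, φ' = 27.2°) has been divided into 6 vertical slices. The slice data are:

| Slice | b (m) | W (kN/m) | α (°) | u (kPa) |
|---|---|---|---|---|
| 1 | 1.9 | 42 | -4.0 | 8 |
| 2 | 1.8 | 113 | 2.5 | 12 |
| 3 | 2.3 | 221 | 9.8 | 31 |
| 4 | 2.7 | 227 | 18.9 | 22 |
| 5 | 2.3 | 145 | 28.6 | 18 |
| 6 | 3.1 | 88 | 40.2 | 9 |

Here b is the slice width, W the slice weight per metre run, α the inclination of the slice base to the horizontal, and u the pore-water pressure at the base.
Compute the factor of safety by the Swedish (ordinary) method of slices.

Ordinary method of slices: FS = Σ[c'·Δl_i + (W_i cosα_i − u_i·Δl_i)·tanφ'] / Σ W_i sinα_i, with Δl_i = b_i / cosα_i.
Slice 1: Δl = 1.9/cos(-4.0°) = 1.905 m; N'_1 = 42·cos(-4.0°) − 8·1.905 = 26.7; c'Δl = 30.66; W sinα = -2.9
Slice 2: Δl = 1.8/cos2.5° = 1.802 m; N'_2 = 113·cos2.5° − 12·1.802 = 91.3; c'Δl = 29.01; W sinα = 4.9
Slice 3: Δl = 2.3/cos9.8° = 2.334 m; N'_3 = 221·cos9.8° − 31·2.334 = 145.4; c'Δl = 37.58; W sinα = 37.6
Slice 4: Δl = 2.7/cos18.9° = 2.854 m; N'_4 = 227·cos18.9° − 22·2.854 = 152.0; c'Δl = 45.95; W sinα = 73.5
Slice 5: Δl = 2.3/cos28.6° = 2.620 m; N'_5 = 145·cos28.6° − 18·2.620 = 80.2; c'Δl = 42.18; W sinα = 69.4
Slice 6: Δl = 3.1/cos40.2° = 4.059 m; N'_6 = 88·cos40.2° − 9·4.059 = 30.7; c'Δl = 65.34; W sinα = 56.8
Σc'Δl = 250.7 kN/m; ΣN' = 526.2 kN/m; ΣW sinα = 239.4 kN/m
Resisting = 250.7 + 526.2·tan27.2° = 250.7 + 270.4 = 521.1 kN/m
FS = 521.1 / 239.4 = 2.177

FS = 2.18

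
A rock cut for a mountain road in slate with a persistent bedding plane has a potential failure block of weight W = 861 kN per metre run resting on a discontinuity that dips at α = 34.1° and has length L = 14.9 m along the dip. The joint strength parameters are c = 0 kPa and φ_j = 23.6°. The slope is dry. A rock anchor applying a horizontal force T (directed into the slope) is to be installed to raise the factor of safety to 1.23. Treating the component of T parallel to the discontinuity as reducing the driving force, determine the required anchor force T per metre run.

T = 223 kN/m

Resolving forces along and normal to the sliding plane, with the horizontal anchor force T adding T·sinα to the effective normal force and T·cosα acting up the plane against the driving force:
FS = [cL + (W cosα + T sinα) tanφ_j] / [W sinα − T cosα]
Without the anchor: N' = 713.0 kN/m, driving T_d = 482.7 kN/m, resisting R = 0·14.9 + 713.0·tan23.6° = 311.5 kN/m, FS = 0.65.
Setting FS = 1.23 and solving for T:
1.23·(482.7 − T cos34.1°) = 311.5 + T sin34.1°·tan23.6°
T·(sin34.1°·tan23.6° + 1.23·cos34.1°) = 1.23·482.7 − 311.5
T·(0.5606·0.4369 + 1.23·0.8281) = 593.7 − 311.5 = 282.2
T·1.2635 = 282.2
T = 223.4 kN/m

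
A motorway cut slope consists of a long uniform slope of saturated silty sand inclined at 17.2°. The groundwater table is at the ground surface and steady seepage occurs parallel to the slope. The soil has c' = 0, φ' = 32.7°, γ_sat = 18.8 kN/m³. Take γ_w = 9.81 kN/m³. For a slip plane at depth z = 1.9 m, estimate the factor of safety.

With seepage parallel to the slope and the water table at the surface, the effective normal stress on the slip plane uses the buoyant unit weight γ' = γ_sat − γ_w while the driving shear stress uses γ_sat:
FS = [c' + γ' z cos²β tanφ'] / [γ_sat z sinβ cosβ]
(For c' = 0 this reduces to FS = (γ'/γ_sat)·tanφ'/tanβ.)
γ' = 18.8 − 9.81 = 8.99 kN/m³
Numerator = 0.0 + 8.99·1.9·cos²17.2°·tan32.7° = 0.0 + 8.99·1.9·0.9126·0.6420 = 10.007 kPa
Denominator = 18.8·1.9·sin17.2°·cos17.2° = 18.8·1.9·0.2957·0.9553 = 10.090 kPa
FS = 10.007 / 10.090 = 0.992

FS = 0.99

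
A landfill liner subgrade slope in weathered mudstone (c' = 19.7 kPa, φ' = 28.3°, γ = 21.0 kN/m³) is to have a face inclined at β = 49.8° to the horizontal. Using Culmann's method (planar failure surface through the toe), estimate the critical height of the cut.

H_c = 36.27 m

Culmann's analysis gives the critical failure plane at α_cr = (β + φ')/2 = (49.8 + 28.3)/2 = 39.0°, and the critical height
H_c = (4c'/γ) · sinβ cosφ' / [1 − cos(β − φ')]
    = (4·19.7/21.0) · sin49.8°·cos28.3° / [1 − cos(21.5°)]
    = 3.752 · 0.7638·0.8805 / [1 − 0.9304]
    = 3.752 · 0.6725 / 0.0696
    = 36.27 m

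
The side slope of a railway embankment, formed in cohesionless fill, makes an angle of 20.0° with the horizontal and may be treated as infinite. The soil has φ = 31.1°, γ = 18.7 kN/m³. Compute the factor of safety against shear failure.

FS = 1.66

For a dry cohesionless infinite slope the factor of safety is FS = tanφ / tanβ.
FS = tan31.1° / tan20.0° = 0.6032 / 0.3640 = 1.657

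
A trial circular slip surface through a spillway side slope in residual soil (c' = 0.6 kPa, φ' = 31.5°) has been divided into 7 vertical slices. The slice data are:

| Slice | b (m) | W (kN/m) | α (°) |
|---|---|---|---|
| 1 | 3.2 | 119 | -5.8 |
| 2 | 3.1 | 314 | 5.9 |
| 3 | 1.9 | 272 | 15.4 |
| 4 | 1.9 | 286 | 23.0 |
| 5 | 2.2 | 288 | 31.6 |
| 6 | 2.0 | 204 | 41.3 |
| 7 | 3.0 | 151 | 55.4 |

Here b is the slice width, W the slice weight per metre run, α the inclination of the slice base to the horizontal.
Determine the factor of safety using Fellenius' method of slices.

FS = 1.46

Ordinary method of slices: FS = Σ[c'·Δl_i + (W_i cosα_i)·tanφ'] / Σ W_i sinα_i, with Δl_i = b_i / cosα_i.
Slice 1: Δl = 3.2/cos(-5.8°) = 3.216 m; N'_1 = 119·cos(-5.8°) = 118.4; c'Δl = 1.93; W sinα = -12.0
Slice 2: Δl = 3.1/cos5.9° = 3.117 m; N'_2 = 314·cos5.9° = 312.3; c'Δl = 1.87; W sinα = 32.3
Slice 3: Δl = 1.9/cos15.4° = 1.971 m; N'_3 = 272·cos15.4° = 262.2; c'Δl = 1.18; W sinα = 72.2
Slice 4: Δl = 1.9/cos23.0° = 2.064 m; N'_4 = 286·cos23.0° = 263.3; c'Δl = 1.24; W sinα = 111.7
Slice 5: Δl = 2.2/cos31.6° = 2.583 m; N'_5 = 288·cos31.6° = 245.3; c'Δl = 1.55; W sinα = 150.9
Slice 6: Δl = 2.0/cos41.3° = 2.662 m; N'_6 = 204·cos41.3° = 153.3; c'Δl = 1.60; W sinα = 134.6
Slice 7: Δl = 3.0/cos55.4° = 5.283 m; N'_7 = 151·cos55.4° = 85.7; c'Δl = 3.17; W sinα = 124.3
Σc'Δl = 12.5 kN/m; ΣN' = 1440.5 kN/m; ΣW sinα = 614.1 kN/m
Resisting = 12.5 + 1440.5·tan31.5° = 12.5 + 882.8 = 895.3 kN/m
FS = 895.3 / 614.1 = 1.458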